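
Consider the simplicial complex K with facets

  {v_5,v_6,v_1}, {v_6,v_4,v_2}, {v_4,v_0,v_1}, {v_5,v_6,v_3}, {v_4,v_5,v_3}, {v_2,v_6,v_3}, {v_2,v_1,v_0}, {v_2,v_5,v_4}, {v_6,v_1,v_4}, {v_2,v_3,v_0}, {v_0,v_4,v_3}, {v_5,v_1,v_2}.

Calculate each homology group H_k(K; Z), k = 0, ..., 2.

H_0 ≅ Z,  H_1 ≅ Z/2Z,  H_2 = 0.

We work with the vertex ordering v_0 < v_1 < v_2 < v_3 < v_4 < v_5 < v_6. The simplices of K, each written with vertices in increasing order, are:

  0-simplices (7): [v_0], [v_1], [v_2], [v_3], [v_4], [v_5], [v_6]
  1-simplices (18): (18 of them)
  2-simplices (12): (12 of them)

so the chain groups are C_0 ≅ Z^7, C_1 ≅ Z^18, C_2 ≅ Z^12.

The boundary map ∂_1: C_1 → C_0 is given by ∂[p,q] = [q] − [p].
The 7×18 boundary matrix has rank 6 and Smith normal form diag(1,1,1,1,1,1).

∂_2: C_2 → C_1 maps a triangle to the signed sum of its edges. For instance
  ∂[v_2,v_4,v_5] = [v_4,v_5] − [v_2,v_5] + [v_2,v_4],
  ∂[v_1,v_2,v_5] = [v_2,v_5] − [v_1,v_5] + [v_1,v_2].
The 18×12 boundary matrix has rank 12 and Smith normal form diag(1,1,1,1,1,1,1,1,1,1,1,2).

Reading off H_k = ker ∂_k / im ∂_{k+1}:

  H_0: rank C_0 − rank ∂_1 = 7 − 6 = 1, and the invariant factors of ∂_1 are all 1, so H_0 = Z.
  H_1: rank ker ∂_1 − rank ∂_2 = (18 − 6) − 12 = 0, and ∂_2 has invariant factor 2 > 1, so H_1 = Z/2Z.
  H_2: rank ker ∂_2 − rank ∂_3 = (12 − 12) − 0 = 0, and there is no ∂_3, so H_2 = 0.

As a check, the Euler characteristic is 7 − 18 + 12 = 1, which agrees with 1 − 0 + 0 = 1.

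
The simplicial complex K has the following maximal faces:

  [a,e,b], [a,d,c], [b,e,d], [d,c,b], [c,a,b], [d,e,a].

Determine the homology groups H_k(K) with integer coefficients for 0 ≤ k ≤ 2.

K has 5 vertices, 9 edges, 6 triangles.
rank ∂_0 = 0, rank ∂_1 = 4 ⇒ b_0 = 5 − 0 − 4 = 1; all invariant factors of ∂_1 are 1 so no torsion. So H_0 = Z.
rank ∂_1 = 4, rank ∂_2 = 5 ⇒ b_1 = 9 − 4 − 5 = 0; all invariant factors of ∂_2 are 1 so no torsion. So H_1 = 0.
rank ∂_2 = 5, rank ∂_3 = 0 ⇒ b_2 = 6 − 5 − 0 = 1. So H_2 = Z.

H_0 ≅ Z,  H_1 = 0,  H_2 ≅ Z.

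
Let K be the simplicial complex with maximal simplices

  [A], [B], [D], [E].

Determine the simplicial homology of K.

K has 4 vertices.
rank ∂_0 = 0, rank ∂_1 = 0 ⇒ b_0 = 4 − 0 − 0 = 4. So H_0 ≅ Z^4.

H_0 ≅ Z^4.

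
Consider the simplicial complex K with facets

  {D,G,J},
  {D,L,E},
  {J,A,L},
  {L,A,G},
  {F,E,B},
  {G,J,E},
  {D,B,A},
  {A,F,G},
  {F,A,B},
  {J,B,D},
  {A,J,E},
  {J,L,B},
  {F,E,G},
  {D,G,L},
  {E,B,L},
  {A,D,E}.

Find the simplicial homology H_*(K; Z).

We work with the vertex ordering A < B < D < E < F < G < J < L. The simplices of K, each written with vertices in increasing order, are:

  0-simplices (8): A, B, D, E, F, G, J, L
  1-simplices (24): AB, AD, AE, AF, AG, AJ, AL, BD, BE, BF, BJ, BL, DE, DG, DJ, DL, EF, EG, EJ, EL, FG, GJ, GL, JL
  2-simplices (16): ABD, ABF, ADE, AEJ, AFG, AGL, AJL, BDJ, BEF, BEL, BJL, DEL, DGJ, DGL, EFG, EGJ

Hence C_0 ≅ Z^8, C_1 ≅ Z^24, C_2 ≅ Z^16.

The boundary map ∂_1: C_1 → C_0 is given by ∂[p,q] = [q] − [p]. For instance
  ∂JL = L − J.
The 8×24 boundary matrix has rank 7 and Smith normal form diag(1,1,1,1,1,1,1).

∂_2: C_2 → C_1 sends each 2-simplex [p,q,r] to [q,r] − [p,r] + [p,q]. For instance
  ∂BJL = JL − BL + BJ,
  ∂AJL = JL − AL + AJ.
As a 24×16 matrix over Z this has rank 15, with invariant factors (1,1,1,1,1,1,1,1,1,1,1,1,1,1,1).

Computing H_k = (kernel of ∂_k) / (image of ∂_{k+1}):

  H_0: rank C_0 − rank ∂_1 = 8 − 7 = 1, and the invariant factors of ∂_1 are all 1, so H_0 = Z.
  H_1: rank ker ∂_1 − rank ∂_2 = (24 − 7) − 15 = 2, and the invariant factors of ∂_2 are all 1, so H_1 = Z^2.
  H_2: rank ker ∂_2 − rank ∂_3 = (16 − 15) − 0 = 1, and there is no ∂_3, so H_2 = Z.

As a check, the Euler characteristic is 8 − 24 + 16 = 0, which agrees with 1 − 2 + 1 = 0.
(K is a triangulation of the torus T^2.)

H_0 ≅ Z,  H_1 ≅ Z^2,  H_2 ≅ Z.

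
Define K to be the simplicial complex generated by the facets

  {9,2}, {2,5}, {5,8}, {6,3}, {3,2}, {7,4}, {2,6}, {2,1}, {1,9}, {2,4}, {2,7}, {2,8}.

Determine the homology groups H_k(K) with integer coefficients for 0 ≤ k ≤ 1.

Order the vertices as 1 < 2 < 3 < 4 < 5 < 6 < 7 < 8 < 9. Listing each simplex with vertices in this order, K has dimension 1 with simplices:

  0-simplices (9): [1], [2], [3], [4], [5], [6], [7], [8], [9]
  1-simplices (12): [1,2], [1,9], [2,3], [2,4], [2,5], [2,6], [2,7], [2,8], [2,9], [3,6], [4,7], [5,8]

so the chain groups are C_0 ≅ Z^9, C_1 ≅ Z^12.

The boundary map ∂_1: C_1 → C_0 is given by ∂[p,q] = [q] − [p]. For instance
  ∂[2,7] = [7] − [2].
The resulting 9×12 matrix has rank 8, and its Smith normal form has invariant factors (1,1,1,1,1,1,1,1).

From H_k ≅ ker(∂_k) / im(∂_{k+1}) we obtain:

  H_0: rank C_0 − rank ∂_1 = 9 − 8 = 1, and the invariant factors of ∂_1 are all 1, so H_0 ≅ Z.
  H_1: rank ker ∂_1 − rank ∂_2 = (12 − 8) − 0 = 4, and there is no ∂_2, so H_1 ≅ Z^4.

(K is a triangulation of a wedge of 4 circles.)

H_0 ≅ Z,  H_1 ≅ Z^4.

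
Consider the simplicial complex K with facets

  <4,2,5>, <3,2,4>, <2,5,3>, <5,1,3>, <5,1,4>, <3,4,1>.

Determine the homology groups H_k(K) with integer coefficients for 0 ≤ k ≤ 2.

H_0 = Z,  H_1 = 0,  H_2 = Z.

Take the total order 1 < 2 < 3 < 4 < 5 on the vertex set. Then K (dimension 2) consists of the simplices:

  0-simplices (5): [1], [2], [3], [4], [5]
  1-simplices (9): [1,3], [1,4], [1,5], [2,3], [2,4], [2,5], [3,4], [3,5], [4,5]
  2-simplices (6): [1,3,4], [1,3,5], [1,4,5], [2,3,4], [2,3,5], [2,4,5]

so the chain groups are C_0 ≅ Z^5, C_1 ≅ Z^9, C_2 ≅ Z^6.

The boundary map ∂_1: C_1 → C_0 sends each edge [p,q] (with p < q) to q − p.
This gives a 5×9 integer matrix of rank 4; reducing to Smith normal form yields diagonal entries (1,1,1,1).

Boundary ∂_2: C_2 → C_1 maps a triangle to the signed sum of its edges. For instance
  ∂[1,3,4] = [3,4] − [1,4] + [1,3],
  ∂[2,4,5] = [4,5] − [2,5] + [2,4].
This gives a 9×6 integer matrix of rank 5; reducing to Smith normal form yields diagonal entries (1,1,1,1,1).

Computing H_k = (kernel of ∂_k) / (image of ∂_{k+1}):

  H_0: rank C_0 − rank ∂_1 = 5 − 4 = 1, and the invariant factors of ∂_1 are all 1, so H_0 = Z.
  H_1: rank ker ∂_1 − rank ∂_2 = (9 − 4) − 5 = 0, and the invariant factors of ∂_2 are all 1, so H_1 = 0.
  H_2: rank ker ∂_2 − rank ∂_3 = (6 − 5) − 0 = 1, and there is no ∂_3, so H_2 = Z.

As a check, the Euler characteristic is 5 − 9 + 6 = 2, which agrees with 1 − 0 + 1 = 2.
(K is a triangulation of the 2-sphere S^2.)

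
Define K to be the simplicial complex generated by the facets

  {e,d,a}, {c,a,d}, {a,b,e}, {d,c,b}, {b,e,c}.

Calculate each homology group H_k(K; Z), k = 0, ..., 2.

H_0 = Z,  H_1 = Z,  H_2 = 0.

Take the total order a < b < c < d < e on the vertex set. Then K (dimension 2) consists of the simplices:

  0-simplices (5): a, b, c, d, e
  1-simplices (10): ab, ac, ad, ae, bc, bd, be, cd, ce, de
  2-simplices (5): abe, acd, ade, bcd, bce

so the chain groups are C_0 ≅ Z^5, C_1 ≅ Z^10, C_2 ≅ Z^5.

Boundary ∂_1: C_1 → C_0 maps an edge to its endpoints' difference, ∂[p,q] = q − p. For instance
  ∂ae = e − a.
This gives a 5×10 integer matrix of rank 4; reducing to Smith normal form yields diagonal entries (1,1,1,1).

Boundary ∂_2: C_2 → C_1 maps a triangle to the signed sum of its edges. For instance
  ∂abe = be − ae + ab,
  ∂bcd = cd − bd + bc.
The 10×5 boundary matrix has rank 5 and Smith normal form diag(1,1,1,1,1).

From H_k ≅ ker(∂_k) / im(∂_{k+1}) we obtain:

  H_0: rank C_0 − rank ∂_1 = 5 − 4 = 1, and the invariant factors of ∂_1 are all 1, so H_0 = Z.
  H_1: rank ker ∂_1 − rank ∂_2 = (10 − 4) − 5 = 1, and the invariant factors of ∂_2 are all 1, so H_1 = Z.
  H_2: rank ker ∂_2 − rank ∂_3 = (5 − 5) − 0 = 0, and there is no ∂_3, so H_2 = 0.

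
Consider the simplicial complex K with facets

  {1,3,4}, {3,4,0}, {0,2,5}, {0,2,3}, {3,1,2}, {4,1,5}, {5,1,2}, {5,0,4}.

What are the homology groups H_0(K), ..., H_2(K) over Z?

Take the total order 0 < 1 < 2 < 3 < 4 < 5 on the vertex set. Then K (dimension 2) consists of the simplices:

  0-simplices (6): [0], [1], [2], [3], [4], [5]
  1-simplices (12): [0,2], [0,3], [0,4], [0,5], [1,2], [1,3], [1,4], [1,5], [2,3], [2,5], [3,4], [4,5]
  2-simplices (8): [0,2,3], [0,2,5], [0,3,4], [0,4,5], [1,2,3], [1,2,5], [1,3,4], [1,4,5]

so the chain groups are C_0 ≅ Z^6, C_1 ≅ Z^12, C_2 ≅ Z^8.

∂_1: C_1 → C_0 is given by ∂[p,q] = [q] − [p]. For instance
  ∂[1,4] = [4] − [1].
The resulting 6×12 matrix has rank 5, and its Smith normal form has invariant factors (1,1,1,1,1).

Boundary ∂_2: C_2 → C_1 acts by ∂[p,q,r] = [q,r] − [p,r] + [p,q]. For instance
  ∂[0,4,5] = [4,5] − [0,5] + [0,4],
  ∂[1,3,4] = [3,4] − [1,4] + [1,3].
The 12×8 boundary matrix has rank 7 and Smith normal form diag(1,1,1,1,1,1,1).

Reading off H_k = ker ∂_k / im ∂_{k+1}:

  H_0: rank C_0 − rank ∂_1 = 6 − 5 = 1, and the invariant factors of ∂_1 are all 1, so H_0 ≅ Z.
  H_1: rank ker ∂_1 − rank ∂_2 = (12 − 5) − 7 = 0, and the invariant factors of ∂_2 are all 1, so H_1 ≅ 0.
  H_2: rank ker ∂_2 − rank ∂_3 = (8 − 7) − 0 = 1, and there is no ∂_3, so H_2 ≅ Z.

As a check, the Euler characteristic is 6 − 12 + 8 = 2, which agrees with 1 − 0 + 1 = 2.

H_0 = Z,  H_1 = 0,  H_2 = Z.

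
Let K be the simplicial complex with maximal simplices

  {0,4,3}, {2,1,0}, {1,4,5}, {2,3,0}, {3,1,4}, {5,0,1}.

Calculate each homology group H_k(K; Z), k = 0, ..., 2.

H_0 ≅ Z,  H_1 ≅ Z,  H_2 = 0.

We work with the vertex ordering 0 < 1 < 2 < 3 < 4 < 5. The simplices of K, each written with vertices in increasing order, are:

  0-simplices (6): [0], [1], [2], [3], [4], [5]
  1-simplices (12): [0,1], [0,2], [0,3], [0,4], [0,5], [1,2], [1,3], [1,4], [1,5], [2,3], [3,4], [4,5]
  2-simplices (6): [0,1,2], [0,1,5], [0,2,3], [0,3,4], [1,3,4], [1,4,5]

so the chain groups are C_0 ≅ Z^6, C_1 ≅ Z^12, C_2 ≅ Z^6.

∂_1: C_1 → C_0 maps an edge to its endpoints' difference, ∂[p,q] = q − p. For instance
  ∂[4,5] = [5] − [4].
The resulting 6×12 matrix has rank 5, and its Smith normal form has invariant factors (1,1,1,1,1).

Boundary ∂_2: C_2 → C_1 sends each 2-simplex [p,q,r] to [q,r] − [p,r] + [p,q]. For instance
  ∂[0,3,4] = [3,4] − [0,4] + [0,3],
  ∂[1,3,4] = [3,4] − [1,4] + [1,3].
The 12×6 boundary matrix has rank 6 and Smith normal form diag(1,1,1,1,1,1).

Computing H_k = (kernel of ∂_k) / (image of ∂_{k+1}):

  H_0: rank C_0 − rank ∂_1 = 6 − 5 = 1, and the invariant factors of ∂_1 are all 1, so H_0 = Z.
  H_1: rank ker ∂_1 − rank ∂_2 = (12 − 5) − 6 = 1, and the invariant factors of ∂_2 are all 1, so H_1 = Z.
  H_2: rank ker ∂_2 − rank ∂_3 = (6 − 6) − 0 = 0, and there is no ∂_3, so H_2 = 0.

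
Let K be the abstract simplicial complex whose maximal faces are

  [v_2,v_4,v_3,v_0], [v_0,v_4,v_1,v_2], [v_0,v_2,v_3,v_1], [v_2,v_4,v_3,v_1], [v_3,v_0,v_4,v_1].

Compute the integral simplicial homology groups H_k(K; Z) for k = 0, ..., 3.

We work with the vertex ordering v_0 < v_1 < v_2 < v_3 < v_4. The simplices of K, each written with vertices in increasing order, are:

  0-simplices (5): [v_0], [v_1], [v_2], [v_3], [v_4]
  1-simplices (10): [v_0,v_1], [v_0,v_2], [v_0,v_3], [v_0,v_4], [v_1,v_2], [v_1,v_3], [v_1,v_4], [v_2,v_3], [v_2,v_4], [v_3,v_4]
  2-simplices (10): [v_0,v_1,v_2], [v_0,v_1,v_3], [v_0,v_1,v_4], [v_0,v_2,v_3], [v_0,v_2,v_4], [v_0,v_3,v_4], [v_1,v_2,v_3], [v_1,v_2,v_4], [v_1,v_3,v_4], [v_2,v_3,v_4]
  3-simplices (5): [v_0,v_1,v_2,v_3], [v_0,v_1,v_2,v_4], [v_0,v_1,v_3,v_4], [v_0,v_2,v_3,v_4], [v_1,v_2,v_3,v_4]

giving chain groups C_0 ≅ Z^5, C_1 ≅ Z^10, C_2 ≅ Z^10, C_3 ≅ Z^5.

Boundary ∂_1: C_1 → C_0 sends each edge [p,q] (with p < q) to q − p.
This gives a 5×10 integer matrix of rank 4; reducing to Smith normal form yields diagonal entries (1,1,1,1).

The boundary map ∂_2: C_2 → C_1 maps a triangle to the signed sum of its edges. For instance
  ∂[v_1,v_2,v_4] = [v_2,v_4] − [v_1,v_4] + [v_1,v_2],
  ∂[v_0,v_1,v_3] = [v_1,v_3] − [v_0,v_3] + [v_0,v_1].
As a 10×10 matrix over Z this has rank 6, with invariant factors (1,1,1,1,1,1).

Boundary ∂_3: C_3 → C_2 sends each 3-simplex σ to the alternating sum Σ_i (−1)^i (σ with its i-th vertex removed). For instance
  ∂[v_1,v_2,v_3,v_4] = [v_2,v_3,v_4] − [v_1,v_3,v_4] + [v_1,v_2,v_4] − [v_1,v_2,v_3],
  ∂[v_0,v_2,v_3,v_4] = [v_2,v_3,v_4] − [v_0,v_3,v_4] + [v_0,v_2,v_4] − [v_0,v_2,v_3].
The resulting 10×5 matrix has rank 4, and its Smith normal form has invariant factors (1,1,1,1).

Computing H_k = (kernel of ∂_k) / (image of ∂_{k+1}):

  H_0: rank C_0 − rank ∂_1 = 5 − 4 = 1, and the invariant factors of ∂_1 are all 1, so H_0 ≅ Z.
  H_1: rank ker ∂_1 − rank ∂_2 = (10 − 4) − 6 = 0, and the invariant factors of ∂_2 are all 1, so H_1 ≅ 0.
  H_2: rank ker ∂_2 − rank ∂_3 = (10 − 6) − 4 = 0, and the invariant factors of ∂_3 are all 1, so H_2 ≅ 0.
  H_3: rank ker ∂_3 − rank ∂_4 = (5 − 4) − 0 = 1, and there is no ∂_4, so H_3 ≅ Z.

(K is a triangulation of the 3-sphere S^3.)

H_0 ≅ Z,  H_1 = 0,  H_2 = 0,  H_3 ≅ Z.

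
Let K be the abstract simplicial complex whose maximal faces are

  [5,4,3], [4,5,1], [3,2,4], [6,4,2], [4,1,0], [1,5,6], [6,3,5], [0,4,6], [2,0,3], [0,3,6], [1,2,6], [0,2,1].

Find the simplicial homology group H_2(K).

H_2 = 0.

Take the total order 0 < 1 < 2 < 3 < 4 < 5 < 6 on the vertex set. Then K (dimension 2) consists of the simplices:

  0-simplices (7): [0], [1], [2], [3], [4], [5], [6]
  1-simplices (18): [0,1], [0,2], [0,3], [0,4], [0,6], [1,2], [1,4], [1,5], [1,6], [2,3], [2,4], [2,6], [3,4], [3,5], [3,6], [4,5], [4,6], [5,6]
  2-simplices (12): [0,1,2], [0,1,4], [0,2,3], [0,3,6], [0,4,6], [1,2,6], [1,4,5], [1,5,6], [2,3,4], [2,4,6], [3,4,5], [3,5,6]

Hence C_0 ≅ Z^7, C_1 ≅ Z^18, C_2 ≅ Z^12.

Boundary ∂_1: C_1 → C_0 maps an edge to its endpoints' difference, ∂[p,q] = q − p. For instance
  ∂[2,4] = [4] − [2].
The 7×18 boundary matrix has rank 6 and Smith normal form diag(1,1,1,1,1,1).

Boundary ∂_2: C_2 → C_1 sends each 2-simplex [p,q,r] to [q,r] − [p,r] + [p,q]. For instance
  ∂[0,1,4] = [1,4] − [0,4] + [0,1],
  ∂[0,4,6] = [4,6] − [0,6] + [0,4].
This gives a 18×12 integer matrix of rank 12; reducing to Smith normal form yields diagonal entries (1,1,1,1,1,1,1,1,1,1,1,2).

Now H_k = ker ∂_k / im ∂_{k+1}, so:

  H_2: rank ker ∂_2 − rank ∂_3 = (12 − 12) − 0 = 0, and there is no ∂_3, so H_2 = 0.

(K is a triangulation of the real projective plane RP^2.)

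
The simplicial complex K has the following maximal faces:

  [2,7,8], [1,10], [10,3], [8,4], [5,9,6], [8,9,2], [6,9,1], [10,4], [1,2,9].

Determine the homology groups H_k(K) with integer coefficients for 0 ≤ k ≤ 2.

H_0 ≅ Z,  H_1 ≅ Z,  H_2 = 0.

Fix the vertex order 1 < 2 < 3 < 4 < 5 < 6 < 7 < 8 < 9 < 10 and write every simplex with vertices in increasing order. Then dim K = 2 and the simplices of K are:

  0-simplices (10): [1], [2], [3], [4], [5], [6], [7], [8], [9], [10]
  1-simplices (15): [1,2], [1,6], [1,9], [1,10], [2,7], [2,8], [2,9], [3,10], [4,8], [4,10], [5,6], [5,9], [6,9], [7,8], [8,9]
  2-simplices (5): [1,2,9], [1,6,9], [2,7,8], [2,8,9], [5,6,9]

so the chain groups are C_0 ≅ Z^10, C_1 ≅ Z^15, C_2 ≅ Z^5.

Boundary ∂_1: C_1 → C_0 maps an edge to its endpoints' difference, ∂[p,q] = q − p. For instance
  ∂[1,9] = [9] − [1].
As a 10×15 matrix over Z this has rank 9, with invariant factors (1,1,1,1,1,1,1,1,1).

The boundary map ∂_2: C_2 → C_1 acts by ∂[p,q,r] = [q,r] − [p,r] + [p,q]. For instance
  ∂[2,8,9] = [8,9] − [2,9] + [2,8],
  ∂[1,2,9] = [2,9] − [1,9] + [1,2].
The 15×5 boundary matrix has rank 5 and Smith normal form diag(1,1,1,1,1).

Now H_k = ker ∂_k / im ∂_{k+1}, so:

  H_0: rank C_0 − rank ∂_1 = 10 − 9 = 1, and the invariant factors of ∂_1 are all 1, so H_0 = Z.
  H_1: rank ker ∂_1 − rank ∂_2 = (15 − 9) − 5 = 1, and the invariant factors of ∂_2 are all 1, so H_1 = Z.
  H_2: rank ker ∂_2 − rank ∂_3 = (5 − 5) − 0 = 0, and there is no ∂_3, so H_2 = 0.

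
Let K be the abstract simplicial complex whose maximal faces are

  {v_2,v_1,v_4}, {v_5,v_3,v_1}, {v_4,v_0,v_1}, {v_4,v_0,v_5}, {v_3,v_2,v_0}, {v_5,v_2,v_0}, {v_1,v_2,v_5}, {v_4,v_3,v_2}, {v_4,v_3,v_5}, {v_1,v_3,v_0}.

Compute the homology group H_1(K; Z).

K has 6 vertices, 15 edges, 10 triangles.
rank ∂_1 = 5, rank ∂_2 = 10 ⇒ b_1 = 15 − 5 − 10 = 0; ∂_2 has invariant factor(s) [2] giving torsion. So H_1 ≅ Z/2.

H_1 ≅ Z/2.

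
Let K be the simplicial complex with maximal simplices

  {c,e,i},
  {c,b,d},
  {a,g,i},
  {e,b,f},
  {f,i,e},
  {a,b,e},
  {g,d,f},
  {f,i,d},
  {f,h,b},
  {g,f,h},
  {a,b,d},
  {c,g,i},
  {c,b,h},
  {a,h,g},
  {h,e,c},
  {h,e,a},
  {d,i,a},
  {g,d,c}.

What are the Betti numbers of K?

Order the vertices as a < b < c < d < e < f < g < h < i. Listing each simplex with vertices in this order, K has dimension 2 with simplices:

  0-simplices (9): a, b, c, d, e, f, g, h, i
  1-simplices (27): ab, ad, ae, ag, ah, ai, bc, bd, be, bf, bh, cd, ce, cg, ch, ci, df, dg, di, ef, eh, ei, fg, fh, fi, gh, gi
  2-simplices (18): abd, abe, adi, aeh, agh, agi, bcd, bch, bef, bfh, cdg, ceh, cei, cgi, dfg, dfi, efi, fgh

giving chain groups C_0 ≅ Z^9, C_1 ≅ Z^27, C_2 ≅ Z^18.

Boundary ∂_1: C_1 → C_0 is given by ∂[p,q] = [q] − [p]. For instance
  ∂di = i − d.
As a 9×27 matrix over Z this has rank 8, with invariant factors (1,1,1,1,1,1,1,1).

The boundary map ∂_2: C_2 → C_1 sends each 2-simplex [p,q,r] to [q,r] − [p,r] + [p,q]. For instance
  ∂fgh = gh − fh + fg,
  ∂bef = ef − bf + be.
The 27×18 boundary matrix has rank 18 and Smith normal form diag(1,1,1,1,1,1,1,1,1,1,1,1,1,1,1,1,1,2).

Now H_k = ker ∂_k / im ∂_{k+1}, so:

  H_0: rank C_0 − rank ∂_1 = 9 − 8 = 1, and the invariant factors of ∂_1 are all 1, so H_0 ≅ Z.
  H_1: rank ker ∂_1 − rank ∂_2 = (27 − 8) − 18 = 1, and ∂_2 has invariant factor 2 > 1, so H_1 ≅ Z ⊕ Z/2.
  H_2: rank ker ∂_2 − rank ∂_3 = (18 − 18) − 0 = 0, and there is no ∂_3, so H_2 ≅ 0.

(K is a triangulation of the Klein bottle.)

Hence the Betti numbers are b_0 = 1, b_1 = 1, b_2 = 0.

b_0 = 1, b_1 = 1, b_2 = 0.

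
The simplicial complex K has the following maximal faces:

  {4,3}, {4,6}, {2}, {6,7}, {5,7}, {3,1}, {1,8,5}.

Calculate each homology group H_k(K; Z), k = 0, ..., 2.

Take the total order 1 < 2 < 3 < 4 < 5 < 6 < 7 < 8 on the vertex set. Then K (dimension 2) consists of the simplices:

  0-simplices (8): [1], [2], [3], [4], [5], [6], [7], [8]
  1-simplices (8): [1,3], [1,5], [1,8], [3,4], [4,6], [5,7], [5,8], [6,7]
  2-simplices (1): [1,5,8]

giving chain groups C_0 ≅ Z^8, C_1 ≅ Z^8, C_2 ≅ Z^1.

Boundary ∂_1: C_1 → C_0 maps an edge to its endpoints' difference, ∂[p,q] = q − p. For instance
  ∂[3,4] = [4] − [3].
The 8×8 boundary matrix has rank 6 and Smith normal form diag(1,1,1,1,1,1).

The boundary map ∂_2: C_2 → C_1 acts by ∂[p,q,r] = [q,r] − [p,r] + [p,q]. For instance
  ∂[1,5,8] = [5,8] − [1,8] + [1,5].
The 8×1 boundary matrix has rank 1 and Smith normal form diag(1).

Now H_k = ker ∂_k / im ∂_{k+1}, so:

  H_0: rank C_0 − rank ∂_1 = 8 − 6 = 2, and the invariant factors of ∂_1 are all 1, so H_0 ≅ Z^2.
  H_1: rank ker ∂_1 − rank ∂_2 = (8 − 6) − 1 = 1, and the invariant factors of ∂_2 are all 1, so H_1 ≅ Z.
  H_2: rank ker ∂_2 − rank ∂_3 = (1 − 1) − 0 = 0, and there is no ∂_3, so H_2 ≅ 0.

H_0 = Z^2,  H_1 = Z,  H_2 = 0.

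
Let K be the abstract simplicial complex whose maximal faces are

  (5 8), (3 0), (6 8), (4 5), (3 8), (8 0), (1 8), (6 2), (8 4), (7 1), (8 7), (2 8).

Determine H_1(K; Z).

H_1 = Z^4.

Take the total order 0 < 1 < 2 < 3 < 4 < 5 < 6 < 7 < 8 on the vertex set. Then K (dimension 1) consists of the simplices:

  0-simplices (9): [0], [1], [2], [3], [4], [5], [6], [7], [8]
  1-simplices (12): [0,3], [0,8], [1,7], [1,8], [2,6], [2,8], [3,8], [4,5], [4,8], [5,8], [6,8], [7,8]

so the chain groups are C_0 ≅ Z^9, C_1 ≅ Z^12.

∂_1: C_1 → C_0 is given by ∂[p,q] = [q] − [p]. For instance
  ∂[1,7] = [7] − [1].
The 9×12 boundary matrix has rank 8 and Smith normal form diag(1,1,1,1,1,1,1,1).

Now H_k = ker ∂_k / im ∂_{k+1}, so:

  H_1: rank ker ∂_1 − rank ∂_2 = (12 − 8) − 0 = 4, and there is no ∂_2, so H_1 ≅ Z^4.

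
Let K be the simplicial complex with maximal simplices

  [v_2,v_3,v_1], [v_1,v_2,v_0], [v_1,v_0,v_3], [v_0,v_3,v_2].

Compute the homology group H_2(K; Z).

Fix the vertex order v_0 < v_1 < v_2 < v_3 and write every simplex with vertices in increasing order. Then dim K = 2 and the simplices of K are:

  0-simplices (4): [v_0], [v_1], [v_2], [v_3]
  1-simplices (6): [v_0,v_1], [v_0,v_2], [v_0,v_3], [v_1,v_2], [v_1,v_3], [v_2,v_3]
  2-simplices (4): [v_0,v_1,v_2], [v_0,v_1,v_3], [v_0,v_2,v_3], [v_1,v_2,v_3]

Hence C_0 ≅ Z^4, C_1 ≅ Z^6, C_2 ≅ Z^4.

∂_1: C_1 → C_0 sends each edge [p,q] (with p < q) to q − p. For instance
  ∂[v_0,v_3] = [v_3] − [v_0].
The 4×6 boundary matrix has rank 3 and Smith normal form diag(1,1,1).

Boundary ∂_2: C_2 → C_1 sends each 2-simplex [p,q,r] to [q,r] − [p,r] + [p,q]. For instance
  ∂[v_0,v_2,v_3] = [v_2,v_3] − [v_0,v_3] + [v_0,v_2],
  ∂[v_0,v_1,v_2] = [v_1,v_2] − [v_0,v_2] + [v_0,v_1].
As a 6×4 matrix over Z this has rank 3, with invariant factors (1,1,1).

Now H_k = ker ∂_k / im ∂_{k+1}, so:

  H_2: rank ker ∂_2 − rank ∂_3 = (4 − 3) − 0 = 1, and there is no ∂_3, so H_2 ≅ Z.

(K is a triangulation of the 2-sphere S^2.)

H_2 = Z.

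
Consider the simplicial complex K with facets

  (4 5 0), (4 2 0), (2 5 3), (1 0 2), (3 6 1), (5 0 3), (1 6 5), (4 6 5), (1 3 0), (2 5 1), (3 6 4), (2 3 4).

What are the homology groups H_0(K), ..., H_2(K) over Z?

Order the vertices as 0 < 1 < 2 < 3 < 4 < 5 < 6. Listing each simplex with vertices in this order, K has dimension 2 with simplices:

  0-simplices (7): [0], [1], [2], [3], [4], [5], [6]
  1-simplices (18): [0,1], [0,2], [0,3], [0,4], [0,5], [1,2], [1,3], [1,5], [1,6], [2,3], [2,4], [2,5], [3,4], [3,5], [3,6], [4,5], [4,6], [5,6]
  2-simplices (12): [0,1,2], [0,1,3], [0,2,4], [0,3,5], [0,4,5], [1,2,5], [1,3,6], [1,5,6], [2,3,4], [2,3,5], [3,4,6], [4,5,6]

giving chain groups C_0 ≅ Z^7, C_1 ≅ Z^18, C_2 ≅ Z^12.

∂_1: C_1 → C_0 is given by ∂[p,q] = [q] − [p].
The 7×18 boundary matrix has rank 6 and Smith normal form diag(1,1,1,1,1,1).

Boundary ∂_2: C_2 → C_1 acts by ∂[p,q,r] = [q,r] − [p,r] + [p,q]. For instance
  ∂[1,3,6] = [3,6] − [1,6] + [1,3],
  ∂[0,3,5] = [3,5] − [0,5] + [0,3].
This gives a 18×12 integer matrix of rank 12; reducing to Smith normal form yields diagonal entries (1,1,1,1,1,1,1,1,1,1,1,2).

From H_k ≅ ker(∂_k) / im(∂_{k+1}) we obtain:

  H_0: rank C_0 − rank ∂_1 = 7 − 6 = 1, and the invariant factors of ∂_1 are all 1, so H_0 ≅ Z.
  H_1: rank ker ∂_1 − rank ∂_2 = (18 − 6) − 12 = 0, and ∂_2 has invariant factor 2 > 1, so H_1 ≅ Z/2.
  H_2: rank ker ∂_2 − rank ∂_3 = (12 − 12) − 0 = 0, and there is no ∂_3, so H_2 ≅ 0.

H_0 = Z,  H_1 = Z/2,  H_2 = 0.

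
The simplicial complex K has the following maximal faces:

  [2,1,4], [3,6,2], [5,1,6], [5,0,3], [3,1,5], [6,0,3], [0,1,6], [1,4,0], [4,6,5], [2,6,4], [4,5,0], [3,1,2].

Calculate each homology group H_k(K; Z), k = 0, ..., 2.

H_0 = Z,  H_1 = Z/2Z,  H_2 = 0.

K has 7 vertices, 18 edges, 12 triangles.
rank ∂_0 = 0, rank ∂_1 = 6 ⇒ b_0 = 7 − 0 − 6 = 1; all invariant factors of ∂_1 are 1 so no torsion. So H_0 = Z.
rank ∂_1 = 6, rank ∂_2 = 12 ⇒ b_1 = 18 − 6 − 12 = 0; ∂_2 has invariant factor(s) [2] giving torsion. So H_1 = Z/2Z.
rank ∂_2 = 12, rank ∂_3 = 0 ⇒ b_2 = 12 − 12 − 0 = 0. So H_2 = 0.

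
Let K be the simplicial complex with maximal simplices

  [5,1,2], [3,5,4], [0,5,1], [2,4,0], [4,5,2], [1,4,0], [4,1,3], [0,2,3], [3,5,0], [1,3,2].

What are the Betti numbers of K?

We work with the vertex ordering 0 < 1 < 2 < 3 < 4 < 5. The simplices of K, each written with vertices in increasing order, are:

  0-simplices (6): [0], [1], [2], [3], [4], [5]
  1-simplices (15): [0,1], [0,2], [0,3], [0,4], [0,5], [1,2], [1,3], [1,4], [1,5], [2,3], [2,4], [2,5], [3,4], [3,5], [4,5]
  2-simplices (10): [0,1,4], [0,1,5], [0,2,3], [0,2,4], [0,3,5], [1,2,3], [1,2,5], [1,3,4], [2,4,5], [3,4,5]

so the chain groups are C_0 ≅ Z^6, C_1 ≅ Z^15, C_2 ≅ Z^10.

The boundary map ∂_1: C_1 → C_0 sends each edge [p,q] (with p < q) to q − p.
The resulting 6×15 matrix has rank 5, and its Smith normal form has invariant factors (1,1,1,1,1).

The boundary map ∂_2: C_2 → C_1 sends each 2-simplex [p,q,r] to [q,r] − [p,r] + [p,q]. For instance
  ∂[1,2,3] = [2,3] − [1,3] + [1,2],
  ∂[0,3,5] = [3,5] − [0,5] + [0,3].
The 15×10 boundary matrix has rank 10 and Smith normal form diag(1,1,1,1,1,1,1,1,1,2).

Now H_k = ker ∂_k / im ∂_{k+1}, so:

  H_0: rank C_0 − rank ∂_1 = 6 − 5 = 1, and the invariant factors of ∂_1 are all 1, so H_0 = Z.
  H_1: rank ker ∂_1 − rank ∂_2 = (15 − 5) − 10 = 0, and ∂_2 has invariant factor 2 > 1, so H_1 = Z/2Z.
  H_2: rank ker ∂_2 − rank ∂_3 = (10 − 10) − 0 = 0, and there is no ∂_3, so H_2 = 0.

Hence the Betti numbers are b_0 = 1, b_1 = 0, b_2 = 0.

b_0 = 1, b_1 = 0, b_2 = 0.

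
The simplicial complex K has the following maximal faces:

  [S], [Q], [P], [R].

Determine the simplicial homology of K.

H_0 = Z^4.

We work with the vertex ordering P < Q < R < S. The simplices of K, each written with vertices in increasing order, are:

  0-simplices (4): P, Q, R, S

giving chain groups C_0 ≅ Z^4.

Computing H_k = (kernel of ∂_k) / (image of ∂_{k+1}):

  H_0: rank C_0 − rank ∂_1 = 4 − 0 = 4, and there is no ∂_1, so H_0 = Z^4.

(K is a triangulation of a set of 4 points.)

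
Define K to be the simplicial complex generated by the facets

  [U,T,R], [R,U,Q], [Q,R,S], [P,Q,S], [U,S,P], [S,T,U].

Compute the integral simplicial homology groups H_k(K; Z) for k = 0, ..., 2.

Fix the vertex order P < Q < R < S < T < U and write every simplex with vertices in increasing order. Then dim K = 2 and the simplices of K are:

  0-simplices (6): P, Q, R, S, T, U
  1-simplices (12): PQ, PS, PU, QR, QS, QU, RS, RT, RU, ST, SU, TU
  2-simplices (6): PQS, PSU, QRS, QRU, RTU, STU

so the chain groups are C_0 ≅ Z^6, C_1 ≅ Z^12, C_2 ≅ Z^6.

The boundary map ∂_1: C_1 → C_0 is given by ∂[p,q] = [q] − [p].
The 6×12 boundary matrix has rank 5 and Smith normal form diag(1,1,1,1,1).

∂_2: C_2 → C_1 acts by ∂[p,q,r] = [q,r] − [p,r] + [p,q]. For instance
  ∂STU = TU − SU + ST,
  ∂QRU = RU − QU + QR.
The resulting 12×6 matrix has rank 6, and its Smith normal form has invariant factors (1,1,1,1,1,1).

Reading off H_k = ker ∂_k / im ∂_{k+1}:

  H_0: rank C_0 − rank ∂_1 = 6 − 5 = 1, and the invariant factors of ∂_1 are all 1, so H_0 ≅ Z.
  H_1: rank ker ∂_1 − rank ∂_2 = (12 − 5) − 6 = 1, and the invariant factors of ∂_2 are all 1, so H_1 ≅ Z.
  H_2: rank ker ∂_2 − rank ∂_3 = (6 − 6) − 0 = 0, and there is no ∂_3, so H_2 ≅ 0.

H_0 = Z,  H_1 = Z,  H_2 = 0.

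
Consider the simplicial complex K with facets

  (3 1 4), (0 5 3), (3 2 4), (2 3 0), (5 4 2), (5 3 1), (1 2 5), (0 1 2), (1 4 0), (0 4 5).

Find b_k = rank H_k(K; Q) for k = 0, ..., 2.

We work with the vertex ordering 0 < 1 < 2 < 3 < 4 < 5. The simplices of K, each written with vertices in increasing order, are:

  0-simplices (6): [0], [1], [2], [3], [4], [5]
  1-simplices (15): [0,1], [0,2], [0,3], [0,4], [0,5], [1,2], [1,3], [1,4], [1,5], [2,3], [2,4], [2,5], [3,4], [3,5], [4,5]
  2-simplices (10): [0,1,2], [0,1,4], [0,2,3], [0,3,5], [0,4,5], [1,2,5], [1,3,4], [1,3,5], [2,3,4], [2,4,5]

so the chain groups are C_0 ≅ Z^6, C_1 ≅ Z^15, C_2 ≅ Z^10.

Boundary ∂_1: C_1 → C_0 sends each edge [p,q] (with p < q) to q − p. For instance
  ∂[4,5] = [5] − [4].
The 6×15 boundary matrix has rank 5 and Smith normal form diag(1,1,1,1,1).

The boundary map ∂_2: C_2 → C_1 sends each 2-simplex [p,q,r] to [q,r] − [p,r] + [p,q]. For instance
  ∂[1,3,5] = [3,5] − [1,5] + [1,3],
  ∂[1,3,4] = [3,4] − [1,4] + [1,3].
The 15×10 boundary matrix has rank 10 and Smith normal form diag(1,1,1,1,1,1,1,1,1,2).

Computing H_k = (kernel of ∂_k) / (image of ∂_{k+1}):

  H_0: rank C_0 − rank ∂_1 = 6 − 5 = 1, and the invariant factors of ∂_1 are all 1, so H_0 = Z.
  H_1: rank ker ∂_1 − rank ∂_2 = (15 − 5) − 10 = 0, and ∂_2 has invariant factor 2 > 1, so H_1 = Z/2Z.
  H_2: rank ker ∂_2 − rank ∂_3 = (10 − 10) − 0 = 0, and there is no ∂_3, so H_2 = 0.

As a check, the Euler characteristic is 6 − 15 + 10 = 1, which agrees with 1 − 0 + 0 = 1.

Hence the Betti numbers are b_0 = 1, b_1 = 0, b_2 = 0.

b_0 = 1, b_1 = 0, b_2 = 0.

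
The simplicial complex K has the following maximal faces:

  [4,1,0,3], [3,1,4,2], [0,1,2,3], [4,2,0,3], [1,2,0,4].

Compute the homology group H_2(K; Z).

H_2 ≅ 0.

Fix the vertex order 0 < 1 < 2 < 3 < 4 and write every simplex with vertices in increasing order. Then dim K = 3 and the simplices of K are:

  0-simplices (5): [0], [1], [2], [3], [4]
  1-simplices (10): [0,1], [0,2], [0,3], [0,4], [1,2], [1,3], [1,4], [2,3], [2,4], [3,4]
  2-simplices (10): [0,1,2], [0,1,3], [0,1,4], [0,2,3], [0,2,4], [0,3,4], [1,2,3], [1,2,4], [1,3,4], [2,3,4]
  3-simplices (5): [0,1,2,3], [0,1,2,4], [0,1,3,4], [0,2,3,4], [1,2,3,4]

so the chain groups are C_0 ≅ Z^5, C_1 ≅ Z^10, C_2 ≅ Z^10, C_3 ≅ Z^5.

Boundary ∂_1: C_1 → C_0 is given by ∂[p,q] = [q] − [p].
This gives a 5×10 integer matrix of rank 4; reducing to Smith normal form yields diagonal entries (1,1,1,1).

∂_2: C_2 → C_1 maps a triangle to the signed sum of its edges. For instance
  ∂[0,1,2] = [1,2] − [0,2] + [0,1],
  ∂[2,3,4] = [3,4] − [2,4] + [2,3].
As a 10×10 matrix over Z this has rank 6, with invariant factors (1,1,1,1,1,1).

Boundary ∂_3: C_3 → C_2 sends each 3-simplex σ to the alternating sum Σ_i (−1)^i (σ with its i-th vertex removed). For instance
  ∂[0,1,3,4] = [1,3,4] − [0,3,4] + [0,1,4] − [0,1,3],
  ∂[0,1,2,3] = [1,2,3] − [0,2,3] + [0,1,3] − [0,1,2].
The 10×5 boundary matrix has rank 4 and Smith normal form diag(1,1,1,1).

Computing H_k = (kernel of ∂_k) / (image of ∂_{k+1}):

  H_2: rank ker ∂_2 − rank ∂_3 = (10 − 6) − 4 = 0, and the invariant factors of ∂_3 are all 1, so H_2 = 0.

(K is a triangulation of the 3-sphere S^3.)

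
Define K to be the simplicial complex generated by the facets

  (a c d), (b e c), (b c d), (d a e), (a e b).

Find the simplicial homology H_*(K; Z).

H_0 = Z,  H_1 = Z,  H_2 = 0.

We work with the vertex ordering a < b < c < d < e. The simplices of K, each written with vertices in increasing order, are:

  0-simplices (5): a, b, c, d, e
  1-simplices (10): ab, ac, ad, ae, bc, bd, be, cd, ce, de
  2-simplices (5): abe, acd, ade, bcd, bce

Hence C_0 ≅ Z^5, C_1 ≅ Z^10, C_2 ≅ Z^5.

The boundary map ∂_1: C_1 → C_0 is given by ∂[p,q] = [q] − [p]. For instance
  ∂be = e − b.
The 5×10 boundary matrix has rank 4 and Smith normal form diag(1,1,1,1).

∂_2: C_2 → C_1 sends each 2-simplex [p,q,r] to [q,r] − [p,r] + [p,q]. For instance
  ∂bcd = cd − bd + bc,
  ∂bce = ce − be + bc.
The resulting 10×5 matrix has rank 5, and its Smith normal form has invariant factors (1,1,1,1,1).

Computing H_k = (kernel of ∂_k) / (image of ∂_{k+1}):

  H_0: rank C_0 − rank ∂_1 = 5 − 4 = 1, and the invariant factors of ∂_1 are all 1, so H_0 ≅ Z.
  H_1: rank ker ∂_1 − rank ∂_2 = (10 − 4) − 5 = 1, and the invariant factors of ∂_2 are all 1, so H_1 ≅ Z.
  H_2: rank ker ∂_2 − rank ∂_3 = (5 − 5) − 0 = 0, and there is no ∂_3, so H_2 ≅ 0.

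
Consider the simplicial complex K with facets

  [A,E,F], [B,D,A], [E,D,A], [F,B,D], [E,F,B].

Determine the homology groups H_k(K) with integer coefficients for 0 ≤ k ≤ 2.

Fix the vertex order A < B < D < E < F and write every simplex with vertices in increasing order. Then dim K = 2 and the simplices of K are:

  0-simplices (5): A, B, D, E, F
  1-simplices (10): AB, AD, AE, AF, BD, BE, BF, DE, DF, EF
  2-simplices (5): ABD, ADE, AEF, BDF, BEF

so the chain groups are C_0 ≅ Z^5, C_1 ≅ Z^10, C_2 ≅ Z^5.

∂_1: C_1 → C_0 is given by ∂[p,q] = [q] − [p].
This gives a 5×10 integer matrix of rank 4; reducing to Smith normal form yields diagonal entries (1,1,1,1).

The boundary map ∂_2: C_2 → C_1 maps a triangle to the signed sum of its edges. For instance
  ∂BDF = DF − BF + BD,
  ∂BEF = EF − BF + BE.
As a 10×5 matrix over Z this has rank 5, with invariant factors (1,1,1,1,1).

Reading off H_k = ker ∂_k / im ∂_{k+1}:

  H_0: rank C_0 − rank ∂_1 = 5 − 4 = 1, and the invariant factors of ∂_1 are all 1, so H_0 = Z.
  H_1: rank ker ∂_1 − rank ∂_2 = (10 − 4) − 5 = 1, and the invariant factors of ∂_2 are all 1, so H_1 = Z.
  H_2: rank ker ∂_2 − rank ∂_3 = (5 − 5) − 0 = 0, and there is no ∂_3, so H_2 = 0.

As a check, the Euler characteristic is 5 − 10 + 5 = 0, which agrees with 1 − 1 + 0 = 0.

H_0 = Z,  H_1 = Z,  H_2 = 0.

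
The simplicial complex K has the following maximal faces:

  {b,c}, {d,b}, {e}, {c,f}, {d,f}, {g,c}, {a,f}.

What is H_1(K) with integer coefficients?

Fix the vertex order a < b < c < d < e < f < g and write every simplex with vertices in increasing order. Then dim K = 1 and the simplices of K are:

  0-simplices (7): a, b, c, d, e, f, g
  1-simplices (6): af, bc, bd, cf, cg, df

so the chain groups are C_0 ≅ Z^7, C_1 ≅ Z^6.

The boundary map ∂_1: C_1 → C_0 sends each edge [p,q] (with p < q) to q − p.
This gives a 7×6 integer matrix of rank 5; reducing to Smith normal form yields diagonal entries (1,1,1,1,1).

From H_k ≅ ker(∂_k) / im(∂_{k+1}) we obtain:

  H_1: rank ker ∂_1 − rank ∂_2 = (6 − 5) − 0 = 1, and there is no ∂_2, so H_1 = Z.

H_1 ≅ Z.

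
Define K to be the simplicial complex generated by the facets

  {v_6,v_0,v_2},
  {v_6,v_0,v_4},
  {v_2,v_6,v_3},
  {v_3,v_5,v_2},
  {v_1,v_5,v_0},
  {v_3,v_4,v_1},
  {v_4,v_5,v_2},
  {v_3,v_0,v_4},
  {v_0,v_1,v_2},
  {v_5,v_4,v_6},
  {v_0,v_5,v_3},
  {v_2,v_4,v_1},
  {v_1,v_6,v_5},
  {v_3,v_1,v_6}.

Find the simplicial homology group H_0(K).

H_0 ≅ Z.

Order the vertices as v_0 < v_1 < v_2 < v_3 < v_4 < v_5 < v_6. Listing each simplex with vertices in this order, K has dimension 2 with simplices:

  0-simplices (7): [v_0], [v_1], [v_2], [v_3], [v_4], [v_5], [v_6]
  1-simplices (21): (21 of them)
  2-simplices (14): (14 of them)

giving chain groups C_0 ≅ Z^7, C_1 ≅ Z^21, C_2 ≅ Z^14.

Boundary ∂_1: C_1 → C_0 sends each edge [p,q] (with p < q) to q − p. For instance
  ∂[v_0,v_5] = [v_5] − [v_0].
The 7×21 boundary matrix has rank 6 and Smith normal form diag(1,1,1,1,1,1).

∂_2: C_2 → C_1 acts by ∂[p,q,r] = [q,r] − [p,r] + [p,q]. For instance
  ∂[v_2,v_3,v_5] = [v_3,v_5] − [v_2,v_5] + [v_2,v_3],
  ∂[v_0,v_1,v_2] = [v_1,v_2] − [v_0,v_2] + [v_0,v_1].
The 21×14 boundary matrix has rank 13 and Smith normal form diag(1,1,1,1,1,1,1,1,1,1,1,1,1).

Computing H_k = (kernel of ∂_k) / (image of ∂_{k+1}):

  H_0: rank C_0 − rank ∂_1 = 7 − 6 = 1, and the invariant factors of ∂_1 are all 1, so H_0 = Z.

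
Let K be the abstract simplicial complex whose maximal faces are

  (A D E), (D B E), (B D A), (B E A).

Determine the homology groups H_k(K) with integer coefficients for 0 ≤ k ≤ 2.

Fix the vertex order A < B < D < E and write every simplex with vertices in increasing order. Then dim K = 2 and the simplices of K are:

  0-simplices (4): A, B, D, E
  1-simplices (6): AB, AD, AE, BD, BE, DE
  2-simplices (4): ABD, ABE, ADE, BDE

Hence C_0 ≅ Z^4, C_1 ≅ Z^6, C_2 ≅ Z^4.

The boundary map ∂_1: C_1 → C_0 sends each edge [p,q] (with p < q) to q − p. For instance
  ∂BE = E − B.
This gives a 4×6 integer matrix of rank 3; reducing to Smith normal form yields diagonal entries (1,1,1).

∂_2: C_2 → C_1 acts by ∂[p,q,r] = [q,r] − [p,r] + [p,q]. For instance
  ∂ABE = BE − AE + AB,
  ∂BDE = DE − BE + BD.
As a 6×4 matrix over Z this has rank 3, with invariant factors (1,1,1).

Now H_k = ker ∂_k / im ∂_{k+1}, so:

  H_0: rank C_0 − rank ∂_1 = 4 − 3 = 1, and the invariant factors of ∂_1 are all 1, so H_0 ≅ Z.
  H_1: rank ker ∂_1 − rank ∂_2 = (6 − 3) − 3 = 0, and the invariant factors of ∂_2 are all 1, so H_1 ≅ 0.
  H_2: rank ker ∂_2 − rank ∂_3 = (4 − 3) − 0 = 1, and there is no ∂_3, so H_2 ≅ Z.

H_0 = Z,  H_1 = 0,  H_2 = Z.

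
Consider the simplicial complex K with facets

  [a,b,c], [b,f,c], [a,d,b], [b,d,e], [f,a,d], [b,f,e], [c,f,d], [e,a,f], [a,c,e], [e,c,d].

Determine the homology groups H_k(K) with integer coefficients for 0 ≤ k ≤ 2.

H_0 ≅ Z,  H_1 ≅ Z/2,  H_2 = 0.

Fix the vertex order a < b < c < d < e < f and write every simplex with vertices in increasing order. Then dim K = 2 and the simplices of K are:

  0-simplices (6): a, b, c, d, e, f
  1-simplices (15): ab, ac, ad, ae, af, bc, bd, be, bf, cd, ce, cf, de, df, ef
  2-simplices (10): abc, abd, ace, adf, aef, bcf, bde, bef, cde, cdf

Hence C_0 ≅ Z^6, C_1 ≅ Z^15, C_2 ≅ Z^10.

The boundary map ∂_1: C_1 → C_0 maps an edge to its endpoints' difference, ∂[p,q] = q − p. For instance
  ∂ce = e − c.
As a 6×15 matrix over Z this has rank 5, with invariant factors (1,1,1,1,1).

∂_2: C_2 → C_1 sends each 2-simplex [p,q,r] to [q,r] − [p,r] + [p,q]. For instance
  ∂abc = bc − ac + ab,
  ∂bef = ef − bf + be.
As a 15×10 matrix over Z this has rank 10, with invariant factors (1,1,1,1,1,1,1,1,1,2).

From H_k ≅ ker(∂_k) / im(∂_{k+1}) we obtain:

  H_0: rank C_0 − rank ∂_1 = 6 − 5 = 1, and the invariant factors of ∂_1 are all 1, so H_0 = Z.
  H_1: rank ker ∂_1 − rank ∂_2 = (15 − 5) − 10 = 0, and ∂_2 has invariant factor 2 > 1, so H_1 = Z/2.
  H_2: rank ker ∂_2 − rank ∂_3 = (10 − 10) − 0 = 0, and there is no ∂_3, so H_2 = 0.

(K is a triangulation of the real projective plane RP^2.)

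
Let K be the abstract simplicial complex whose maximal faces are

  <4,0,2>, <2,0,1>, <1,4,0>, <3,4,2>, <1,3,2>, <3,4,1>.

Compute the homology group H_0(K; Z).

H_0 ≅ Z.

Fix the vertex order 0 < 1 < 2 < 3 < 4 and write every simplex with vertices in increasing order. Then dim K = 2 and the simplices of K are:

  0-simplices (5): [0], [1], [2], [3], [4]
  1-simplices (9): [0,1], [0,2], [0,4], [1,2], [1,3], [1,4], [2,3], [2,4], [3,4]
  2-simplices (6): [0,1,2], [0,1,4], [0,2,4], [1,2,3], [1,3,4], [2,3,4]

Hence C_0 ≅ Z^5, C_1 ≅ Z^9, C_2 ≅ Z^6.

Boundary ∂_1: C_1 → C_0 is given by ∂[p,q] = [q] − [p]. For instance
  ∂[2,4] = [4] − [2].
The resulting 5×9 matrix has rank 4, and its Smith normal form has invariant factors (1,1,1,1).

∂_2: C_2 → C_1 acts by ∂[p,q,r] = [q,r] − [p,r] + [p,q]. For instance
  ∂[1,2,3] = [2,3] − [1,3] + [1,2],
  ∂[2,3,4] = [3,4] − [2,4] + [2,3].
The resulting 9×6 matrix has rank 5, and its Smith normal form has invariant factors (1,1,1,1,1).

From H_k ≅ ker(∂_k) / im(∂_{k+1}) we obtain:

  H_0: rank C_0 − rank ∂_1 = 5 − 4 = 1, and the invariant factors of ∂_1 are all 1, so H_0 ≅ Z.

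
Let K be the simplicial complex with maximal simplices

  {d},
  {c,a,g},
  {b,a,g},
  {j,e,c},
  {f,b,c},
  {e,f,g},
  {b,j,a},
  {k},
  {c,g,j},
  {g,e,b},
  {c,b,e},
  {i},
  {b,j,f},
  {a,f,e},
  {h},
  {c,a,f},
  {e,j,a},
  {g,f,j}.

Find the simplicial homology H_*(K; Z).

H_0 = Z^5,  H_1 = Z^2,  H_2 = Z.

Order the vertices as a < b < c < d < e < f < g < h < i < j < k. Listing each simplex with vertices in this order, K has dimension 2 with simplices:

  0-simplices (11): a, b, c, d, e, f, g, h, i, j, k
  1-simplices (21): ab, ac, ae, af, ag, aj, bc, be, bf, bg, bj, ce, cf, cg, cj, ef, eg, ej, fg, fj, gj
  2-simplices (14): abg, abj, acf, acg, aef, aej, bce, bcf, beg, bfj, cej, cgj, efg, fgj

Hence C_0 ≅ Z^11, C_1 ≅ Z^21, C_2 ≅ Z^14.

∂_1: C_1 → C_0 maps an edge to its endpoints' difference, ∂[p,q] = q − p. For instance
  ∂gj = j − g.
As a 11×21 matrix over Z this has rank 6, with invariant factors (1,1,1,1,1,1).

∂_2: C_2 → C_1 acts by ∂[p,q,r] = [q,r] − [p,r] + [p,q]. For instance
  ∂bfj = fj − bj + bf,
  ∂fgj = gj − fj + fg.
The resulting 21×14 matrix has rank 13, and its Smith normal form has invariant factors (1,1,1,1,1,1,1,1,1,1,1,1,1).

Computing H_k = (kernel of ∂_k) / (image of ∂_{k+1}):

  H_0: rank C_0 − rank ∂_1 = 11 − 6 = 5, and the invariant factors of ∂_1 are all 1, so H_0 ≅ Z^5.
  H_1: rank ker ∂_1 − rank ∂_2 = (21 − 6) − 13 = 2, and the invariant factors of ∂_2 are all 1, so H_1 ≅ Z^2.
  H_2: rank ker ∂_2 − rank ∂_3 = (14 − 13) − 0 = 1, and there is no ∂_3, so H_2 ≅ Z.

As a check, the Euler characteristic is 11 − 21 + 14 = 4, which agrees with 5 − 2 + 1 = 4.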